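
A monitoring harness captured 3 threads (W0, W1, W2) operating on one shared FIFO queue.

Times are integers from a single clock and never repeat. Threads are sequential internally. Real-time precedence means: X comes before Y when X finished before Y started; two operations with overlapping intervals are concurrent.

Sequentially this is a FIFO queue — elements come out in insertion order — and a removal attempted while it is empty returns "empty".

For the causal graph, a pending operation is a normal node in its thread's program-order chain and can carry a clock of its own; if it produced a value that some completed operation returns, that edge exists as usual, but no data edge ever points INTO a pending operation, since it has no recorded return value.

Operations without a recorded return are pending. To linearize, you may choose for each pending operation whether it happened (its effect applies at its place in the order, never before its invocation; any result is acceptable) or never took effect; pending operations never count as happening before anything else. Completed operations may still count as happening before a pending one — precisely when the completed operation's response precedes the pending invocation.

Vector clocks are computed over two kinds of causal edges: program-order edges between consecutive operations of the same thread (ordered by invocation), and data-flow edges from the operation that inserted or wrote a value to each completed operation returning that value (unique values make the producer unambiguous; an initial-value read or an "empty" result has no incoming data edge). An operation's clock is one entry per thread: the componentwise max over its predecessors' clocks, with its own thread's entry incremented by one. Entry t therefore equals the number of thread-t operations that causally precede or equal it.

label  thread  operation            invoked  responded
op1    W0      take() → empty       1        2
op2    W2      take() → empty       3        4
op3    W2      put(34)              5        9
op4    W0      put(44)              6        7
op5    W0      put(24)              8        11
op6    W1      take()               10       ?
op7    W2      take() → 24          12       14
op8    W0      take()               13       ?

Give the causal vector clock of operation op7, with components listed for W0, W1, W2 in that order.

(3, 0, 3)

no predecessors for op2 (invoked 3): W2 increments from zero → (0, 0, 1)
no predecessors for op6 (invoked 10): W1 increments from zero → (0, 1, 0)
no predecessors for op1 (invoked 1): W0 increments from zero → (1, 0, 0)
merge at op3 (invoked 5): VC(op2)=(0, 0, 1), own-thread bump on W2 → (0, 0, 2)
merge at op4 (invoked 6): VC(op1)=(1, 0, 0), own-thread bump on W0 → (2, 0, 0)
merge at op5 (invoked 8): VC(op4)=(2, 0, 0), own-thread bump on W0 → (3, 0, 0)
merge at op8 (invoked 13): VC(op5)=(3, 0, 0), own-thread bump on W0 → (4, 0, 0)
merge at op7 (invoked 12): VC(op3)=(0, 0, 2), VC(op5)=(3, 0, 0), own-thread bump on W2 → (3, 0, 3)
target: VC(op7) = (3, 0, 3)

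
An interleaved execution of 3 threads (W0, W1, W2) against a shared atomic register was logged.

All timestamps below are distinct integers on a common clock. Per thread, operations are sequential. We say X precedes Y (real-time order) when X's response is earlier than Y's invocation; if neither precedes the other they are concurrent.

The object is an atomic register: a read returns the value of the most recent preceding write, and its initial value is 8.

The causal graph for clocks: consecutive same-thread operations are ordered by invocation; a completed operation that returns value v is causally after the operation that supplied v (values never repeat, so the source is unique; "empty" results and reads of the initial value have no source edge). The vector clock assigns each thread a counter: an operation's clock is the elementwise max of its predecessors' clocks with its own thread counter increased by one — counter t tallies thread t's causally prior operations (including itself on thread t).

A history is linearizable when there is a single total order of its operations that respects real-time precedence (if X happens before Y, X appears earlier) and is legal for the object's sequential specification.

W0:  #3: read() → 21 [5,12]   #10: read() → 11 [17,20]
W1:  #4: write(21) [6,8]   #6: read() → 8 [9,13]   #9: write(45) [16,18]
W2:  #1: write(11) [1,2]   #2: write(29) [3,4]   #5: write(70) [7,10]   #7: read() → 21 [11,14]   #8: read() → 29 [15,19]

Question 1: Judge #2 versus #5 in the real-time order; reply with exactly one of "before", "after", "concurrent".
#2 spans [3,4], #5 spans [7,10]
resp(#2)=4 < inv(#5)=7

before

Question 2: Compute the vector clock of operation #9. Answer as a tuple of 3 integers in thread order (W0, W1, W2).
root op #1, invoked 1: fresh clock plus W2's own tick → (0, 0, 1)
root op #4, invoked 6: fresh clock plus W1's own tick → (0, 1, 0)
merge at #2 (invoked 3): VC(#1)=(0, 0, 1), own-thread bump on W2 → (0, 0, 2)
merge at #6 (invoked 9): VC(#4)=(0, 1, 0), own-thread bump on W1 → (0, 2, 0)
merge at #3 (invoked 5): VC(#4)=(0, 1, 0), own-thread bump on W0 → (1, 1, 0)
merge at #5 (invoked 7): VC(#2)=(0, 0, 2), own-thread bump on W2 → (0, 0, 3)
merge at #9 (invoked 16): VC(#6)=(0, 2, 0), own-thread bump on W1 → (0, 3, 0)
merge at #10 (invoked 17): VC(#1)=(0, 0, 1), VC(#3)=(1, 1, 0), own-thread bump on W0 → (2, 1, 1)
merge at #7 (invoked 11): VC(#4)=(0, 1, 0), VC(#5)=(0, 0, 3), own-thread bump on W2 → (0, 1, 4)
merge at #8 (invoked 15): VC(#2)=(0, 0, 2), VC(#7)=(0, 1, 4), own-thread bump on W2 → (0, 1, 5)
target: VC(#9) = (0, 3, 0)

(0, 3, 0)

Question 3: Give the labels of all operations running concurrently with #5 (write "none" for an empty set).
#5 runs from 7 to 10; window-overlapping ops are concurrent
#1 [1,2]: before
#2 [3,4]: before
#3 [5,12]: concurrent
#4 [6,8]: concurrent
#6 [9,13]: concurrent
#7 [11,14]: after
#8 [15,19]: after
#9 [16,18]: after
#10 [17,20]: after

#3, #4, #6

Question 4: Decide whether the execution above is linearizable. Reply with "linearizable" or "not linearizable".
prefix check: 1..12 passes, 1..13 fails once #6's time-13 response joins
checked exhaustively: 12 real-time-consistent orders of 6 completed operations, zero legal atomic register replays
no completion choice of the 1 pending operation (#7) rescues it — every subset was tried
for example #1, #2, #3, #4, #5, #6 (pending dropped) fails at step 3: #3 read() → 21 is not legal there
for example #1, #2, #3, #4, #6, #5 (pending dropped) fails at step 3: #3 read() → 21 is not legal there

not linearizable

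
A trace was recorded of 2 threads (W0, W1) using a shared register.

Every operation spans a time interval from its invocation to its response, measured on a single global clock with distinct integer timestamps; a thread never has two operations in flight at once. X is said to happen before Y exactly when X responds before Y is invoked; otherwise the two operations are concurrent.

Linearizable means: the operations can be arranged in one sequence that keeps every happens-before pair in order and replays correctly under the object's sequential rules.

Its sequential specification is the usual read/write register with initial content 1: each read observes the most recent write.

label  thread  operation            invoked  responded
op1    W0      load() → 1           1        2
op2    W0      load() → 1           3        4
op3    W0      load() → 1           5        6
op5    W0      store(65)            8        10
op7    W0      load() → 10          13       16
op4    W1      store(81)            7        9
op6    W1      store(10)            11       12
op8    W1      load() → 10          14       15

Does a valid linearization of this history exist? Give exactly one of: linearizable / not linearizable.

linearizable

a witness: op1, op2, op3, op4, op5, op6, op7, op8
step 1: op1 load() → 1 — value 1
step 2: op2 load() → 1 — value 1
step 3: op3 load() → 1 — value 1
step 4: op4 store(81) — value 81
step 5: op5 store(65) — value 65
step 6: op6 store(10) — value 10
step 7: op7 load() → 10 — value 10
step 8: op8 load() → 10 — value 10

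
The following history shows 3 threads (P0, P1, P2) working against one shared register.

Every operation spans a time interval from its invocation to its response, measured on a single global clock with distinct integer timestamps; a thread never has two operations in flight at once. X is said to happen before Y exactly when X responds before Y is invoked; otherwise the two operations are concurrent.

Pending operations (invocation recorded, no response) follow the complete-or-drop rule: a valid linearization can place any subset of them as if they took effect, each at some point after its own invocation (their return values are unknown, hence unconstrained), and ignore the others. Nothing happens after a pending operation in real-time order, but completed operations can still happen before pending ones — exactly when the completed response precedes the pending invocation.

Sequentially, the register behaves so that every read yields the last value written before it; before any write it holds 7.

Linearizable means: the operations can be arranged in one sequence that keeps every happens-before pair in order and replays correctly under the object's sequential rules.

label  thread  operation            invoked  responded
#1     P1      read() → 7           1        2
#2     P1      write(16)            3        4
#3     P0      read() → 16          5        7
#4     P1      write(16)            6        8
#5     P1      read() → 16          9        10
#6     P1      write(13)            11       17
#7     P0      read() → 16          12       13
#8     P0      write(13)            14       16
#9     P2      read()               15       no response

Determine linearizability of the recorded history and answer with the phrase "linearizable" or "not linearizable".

linearizable

a witness: #1, #2, #3, #4, #5, #7, #6, #8
step 1: #1 read() → 7 — value 7
step 2: #2 write(16) — value 16
step 3: #3 read() → 16 — value 16
step 4: #4 write(16) — value 16
step 5: #5 read() → 16 — value 16
step 6: #7 read() → 16 — value 16
step 7: #6 write(13) — value 13
step 8: #8 write(13) — value 13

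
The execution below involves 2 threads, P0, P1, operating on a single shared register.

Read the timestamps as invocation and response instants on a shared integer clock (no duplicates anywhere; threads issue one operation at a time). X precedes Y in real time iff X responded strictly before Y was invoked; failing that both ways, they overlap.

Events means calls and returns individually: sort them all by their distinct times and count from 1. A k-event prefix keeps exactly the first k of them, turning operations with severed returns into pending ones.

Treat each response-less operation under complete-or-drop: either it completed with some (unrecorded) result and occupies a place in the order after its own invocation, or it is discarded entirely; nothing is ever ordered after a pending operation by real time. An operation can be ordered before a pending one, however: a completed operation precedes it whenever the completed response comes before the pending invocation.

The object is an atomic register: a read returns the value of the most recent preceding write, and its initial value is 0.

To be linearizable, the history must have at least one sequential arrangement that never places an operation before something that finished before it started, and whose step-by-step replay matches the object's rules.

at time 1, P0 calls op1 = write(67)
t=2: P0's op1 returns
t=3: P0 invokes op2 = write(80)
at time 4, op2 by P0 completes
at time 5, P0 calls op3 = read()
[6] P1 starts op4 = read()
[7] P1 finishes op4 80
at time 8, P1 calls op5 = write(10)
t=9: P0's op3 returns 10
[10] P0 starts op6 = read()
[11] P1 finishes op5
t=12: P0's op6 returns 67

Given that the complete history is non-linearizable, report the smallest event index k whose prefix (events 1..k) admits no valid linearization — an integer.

12

one valid order for events 1..11 is op1, op2, op4, op5, op3:
after step 1 (op1 write(67)): value 67
after step 2 (op2 write(80)): value 80
after step 3 (op4 read() → 80): value 80
after step 4 (op5 write(10)): value 10
after step 5 (op3 read() → 10): value 10
once event 12 joins (op6's response, time 12), exhaustive search finds no witness
for example op1, op2, op3, op4, op5, op6 fails at step 3: op3 read() → 10 is not legal there
for example op1, op2, op3, op4, op6, op5 fails at step 3: op3 read() → 10 is not legal there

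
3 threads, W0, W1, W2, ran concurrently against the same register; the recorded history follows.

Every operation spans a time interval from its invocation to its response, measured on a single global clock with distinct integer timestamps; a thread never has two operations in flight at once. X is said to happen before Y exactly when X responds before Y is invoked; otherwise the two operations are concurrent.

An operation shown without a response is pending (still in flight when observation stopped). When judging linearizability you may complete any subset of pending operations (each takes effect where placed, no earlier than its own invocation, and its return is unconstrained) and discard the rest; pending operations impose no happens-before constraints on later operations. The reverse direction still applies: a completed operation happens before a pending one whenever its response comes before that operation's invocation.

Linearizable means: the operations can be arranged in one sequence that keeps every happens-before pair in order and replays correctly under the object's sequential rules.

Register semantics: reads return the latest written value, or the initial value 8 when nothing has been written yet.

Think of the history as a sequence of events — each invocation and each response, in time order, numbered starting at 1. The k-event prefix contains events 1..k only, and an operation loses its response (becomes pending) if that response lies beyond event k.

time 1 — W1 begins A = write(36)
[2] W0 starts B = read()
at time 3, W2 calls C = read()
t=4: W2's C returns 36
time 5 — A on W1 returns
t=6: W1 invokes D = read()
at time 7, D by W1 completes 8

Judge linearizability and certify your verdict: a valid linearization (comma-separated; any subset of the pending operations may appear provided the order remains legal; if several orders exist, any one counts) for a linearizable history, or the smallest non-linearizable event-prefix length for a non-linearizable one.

not linearizable — minimal violating prefix: 7 events

already the first 7 events (up to D's response at time 7) admit no linearization; the first 6 still do
all 2 real-time-respecting orders fail — 3 completed register operations, no legal replay
including or dropping the 1 pending operation (B) in any combination fails
e.g. A, C, D (pending dropped): illegal at step 3, since D read() → 8 cannot apply there
e.g. C, A, D (pending dropped): illegal at step 1, since C read() → 36 cannot apply there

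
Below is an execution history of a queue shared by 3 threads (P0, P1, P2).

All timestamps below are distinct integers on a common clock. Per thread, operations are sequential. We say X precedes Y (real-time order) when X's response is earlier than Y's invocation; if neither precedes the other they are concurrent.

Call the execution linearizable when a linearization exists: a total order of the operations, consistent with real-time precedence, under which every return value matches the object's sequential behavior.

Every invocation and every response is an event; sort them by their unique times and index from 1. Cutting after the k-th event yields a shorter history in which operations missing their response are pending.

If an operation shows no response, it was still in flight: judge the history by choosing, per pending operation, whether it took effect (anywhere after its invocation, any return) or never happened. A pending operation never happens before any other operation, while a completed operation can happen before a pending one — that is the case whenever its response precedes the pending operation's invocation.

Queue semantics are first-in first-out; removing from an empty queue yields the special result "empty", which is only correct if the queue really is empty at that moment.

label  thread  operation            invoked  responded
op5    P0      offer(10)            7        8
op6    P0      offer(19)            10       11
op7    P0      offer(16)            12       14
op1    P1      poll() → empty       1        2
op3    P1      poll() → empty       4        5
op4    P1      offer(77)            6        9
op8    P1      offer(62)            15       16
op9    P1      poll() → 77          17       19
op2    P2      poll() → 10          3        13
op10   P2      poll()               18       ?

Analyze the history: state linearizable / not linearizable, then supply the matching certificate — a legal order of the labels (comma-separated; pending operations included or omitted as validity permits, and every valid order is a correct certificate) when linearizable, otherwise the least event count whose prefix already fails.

linearizable — witness: op1, op3, op5, op2, op4, op6, op7, op8, op9

1. op1 poll() → empty, leaving queue <>
2. op3 poll() → empty, leaving queue <>
3. op5 offer(10), leaving queue <10>
4. op2 poll() → 10, leaving queue <>
5. op4 offer(77), leaving queue <77>
6. op6 offer(19), leaving queue <77,19>
7. op7 offer(16), leaving queue <77,19,16>
8. op8 offer(62), leaving queue <77,19,16,62>
9. op9 poll() → 77, leaving queue <19,16,62>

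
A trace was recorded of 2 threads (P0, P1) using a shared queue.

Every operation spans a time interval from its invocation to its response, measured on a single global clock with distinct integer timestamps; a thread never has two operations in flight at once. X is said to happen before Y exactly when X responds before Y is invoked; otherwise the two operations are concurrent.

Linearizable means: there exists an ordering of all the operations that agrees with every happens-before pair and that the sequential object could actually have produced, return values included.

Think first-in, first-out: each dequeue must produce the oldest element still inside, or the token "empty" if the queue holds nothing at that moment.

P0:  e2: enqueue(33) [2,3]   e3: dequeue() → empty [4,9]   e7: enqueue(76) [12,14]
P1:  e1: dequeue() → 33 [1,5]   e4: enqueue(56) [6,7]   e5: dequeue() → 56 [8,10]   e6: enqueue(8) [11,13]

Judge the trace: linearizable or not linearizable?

linearizable

witness order: e2, e1, e3, e4, e5, e6, e7
after step 1 (e2 enqueue(33)): queue <33>
after step 2 (e1 dequeue() → 33): queue <>
after step 3 (e3 dequeue() → empty): queue <>
after step 4 (e4 enqueue(56)): queue <56>
after step 5 (e5 dequeue() → 56): queue <>
after step 6 (e6 enqueue(8)): queue <8>
after step 7 (e7 enqueue(76)): queue <8,76>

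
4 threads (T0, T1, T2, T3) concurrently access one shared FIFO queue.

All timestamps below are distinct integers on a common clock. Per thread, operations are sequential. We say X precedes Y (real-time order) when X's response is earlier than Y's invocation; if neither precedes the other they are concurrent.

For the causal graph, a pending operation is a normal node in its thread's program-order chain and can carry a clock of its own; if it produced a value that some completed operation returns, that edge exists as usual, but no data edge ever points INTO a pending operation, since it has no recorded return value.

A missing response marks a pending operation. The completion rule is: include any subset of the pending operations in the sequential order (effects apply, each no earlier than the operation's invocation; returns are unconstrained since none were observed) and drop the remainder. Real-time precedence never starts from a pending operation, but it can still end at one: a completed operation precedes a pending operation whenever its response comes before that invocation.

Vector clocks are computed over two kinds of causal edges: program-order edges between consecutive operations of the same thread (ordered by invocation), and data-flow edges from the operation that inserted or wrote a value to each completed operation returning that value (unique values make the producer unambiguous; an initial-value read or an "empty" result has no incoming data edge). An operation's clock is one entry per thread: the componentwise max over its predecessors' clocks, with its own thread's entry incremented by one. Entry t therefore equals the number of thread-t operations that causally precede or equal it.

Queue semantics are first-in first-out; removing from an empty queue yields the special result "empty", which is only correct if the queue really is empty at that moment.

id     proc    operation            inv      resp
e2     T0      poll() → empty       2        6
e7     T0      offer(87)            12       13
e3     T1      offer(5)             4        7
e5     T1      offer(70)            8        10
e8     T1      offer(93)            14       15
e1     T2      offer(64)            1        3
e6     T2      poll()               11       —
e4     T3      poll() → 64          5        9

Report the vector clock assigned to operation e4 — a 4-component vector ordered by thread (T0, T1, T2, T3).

e1, invoked 1, has no incoming edges; only T2's bump applies → (0, 0, 1, 0)
e3, invoked 4, has no incoming edges; only T1's bump applies → (0, 1, 0, 0)
e2, invoked 2, has no incoming edges; only T0's bump applies → (1, 0, 0, 0)
invoked at 5, e4 merges VC(e1)=(0, 0, 1, 0) and bumps T3's slot → (0, 0, 1, 1)
invoked at 11, e6 merges VC(e1)=(0, 0, 1, 0) and bumps T2's slot → (0, 0, 2, 0)
invoked at 8, e5 merges VC(e3)=(0, 1, 0, 0) and bumps T1's slot → (0, 2, 0, 0)
invoked at 12, e7 merges VC(e2)=(1, 0, 0, 0) and bumps T0's slot → (2, 0, 0, 0)
invoked at 14, e8 merges VC(e5)=(0, 2, 0, 0) and bumps T1's slot → (0, 3, 0, 0)
target: VC(e4) = (0, 0, 1, 1)

(0, 0, 1, 1)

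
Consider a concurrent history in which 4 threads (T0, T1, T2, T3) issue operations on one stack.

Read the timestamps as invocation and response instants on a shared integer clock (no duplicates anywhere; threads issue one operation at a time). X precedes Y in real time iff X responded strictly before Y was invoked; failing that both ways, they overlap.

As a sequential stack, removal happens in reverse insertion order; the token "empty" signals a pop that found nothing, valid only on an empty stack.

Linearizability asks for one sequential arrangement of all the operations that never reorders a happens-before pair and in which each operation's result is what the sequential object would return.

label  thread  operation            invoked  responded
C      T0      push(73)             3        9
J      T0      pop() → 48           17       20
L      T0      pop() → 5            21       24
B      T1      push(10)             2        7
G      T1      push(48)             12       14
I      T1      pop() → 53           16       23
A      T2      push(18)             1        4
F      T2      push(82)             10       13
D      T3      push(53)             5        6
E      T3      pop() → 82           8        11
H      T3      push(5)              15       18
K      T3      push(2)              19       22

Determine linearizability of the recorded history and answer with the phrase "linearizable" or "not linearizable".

witness order: A, B, C, D, F, E, G, J, H, L, I, K
1. A push(18), leaving stack <18>
2. B push(10), leaving stack <18,10>
3. C push(73), leaving stack <18,10,73>
4. D push(53), leaving stack <18,10,73,53>
5. F push(82), leaving stack <18,10,73,53,82>
6. E pop() → 82, leaving stack <18,10,73,53>
7. G push(48), leaving stack <18,10,73,53,48>
8. J pop() → 48, leaving stack <18,10,73,53>
9. H push(5), leaving stack <18,10,73,53,5>
10. L pop() → 5, leaving stack <18,10,73,53>
11. I pop() → 53, leaving stack <18,10,73>
12. K push(2), leaving stack <18,10,73,2>

linearizable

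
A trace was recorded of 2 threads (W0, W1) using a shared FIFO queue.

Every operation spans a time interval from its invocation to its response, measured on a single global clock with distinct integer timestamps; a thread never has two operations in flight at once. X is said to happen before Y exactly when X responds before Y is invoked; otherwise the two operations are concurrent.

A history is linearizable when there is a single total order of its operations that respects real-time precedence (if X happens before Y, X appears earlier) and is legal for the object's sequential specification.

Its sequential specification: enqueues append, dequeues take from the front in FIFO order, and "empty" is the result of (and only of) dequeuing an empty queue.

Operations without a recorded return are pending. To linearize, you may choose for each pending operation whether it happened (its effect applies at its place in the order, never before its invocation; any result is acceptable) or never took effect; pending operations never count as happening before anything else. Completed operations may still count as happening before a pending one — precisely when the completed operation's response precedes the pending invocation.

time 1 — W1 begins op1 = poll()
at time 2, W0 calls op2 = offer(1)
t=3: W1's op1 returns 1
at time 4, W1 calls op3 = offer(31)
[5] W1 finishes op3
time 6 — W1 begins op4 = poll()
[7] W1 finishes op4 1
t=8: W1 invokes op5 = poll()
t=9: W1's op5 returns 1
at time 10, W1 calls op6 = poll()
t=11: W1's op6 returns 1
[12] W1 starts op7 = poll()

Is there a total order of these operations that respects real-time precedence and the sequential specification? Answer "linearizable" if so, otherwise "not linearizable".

the violation lands at event 7, op4's response at time 7: events 1..6 linearize, events 1..7 do not
the completed operations (3 total) allow one real-time order; the FIFO queue replay rejects it
no completion choice of the 1 pending operation (op2) rescues it — every subset was tried
e.g. op1, op3, op4 (pending dropped): illegal at step 1, since op1 poll() → 1 cannot apply there

not linearizable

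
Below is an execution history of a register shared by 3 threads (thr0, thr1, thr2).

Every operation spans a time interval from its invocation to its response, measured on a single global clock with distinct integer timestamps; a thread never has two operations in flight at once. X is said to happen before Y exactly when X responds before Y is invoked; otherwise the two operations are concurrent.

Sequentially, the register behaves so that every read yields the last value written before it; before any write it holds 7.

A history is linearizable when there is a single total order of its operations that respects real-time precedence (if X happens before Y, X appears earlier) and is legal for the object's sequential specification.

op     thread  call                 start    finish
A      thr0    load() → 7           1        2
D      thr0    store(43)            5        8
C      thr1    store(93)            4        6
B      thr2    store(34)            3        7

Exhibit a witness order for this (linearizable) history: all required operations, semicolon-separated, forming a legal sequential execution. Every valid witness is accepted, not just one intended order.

A; B; C; D

1. A load() → 7, leaving value 7
2. B store(34), leaving value 34
3. C store(93), leaving value 93
4. D store(43), leaving value 43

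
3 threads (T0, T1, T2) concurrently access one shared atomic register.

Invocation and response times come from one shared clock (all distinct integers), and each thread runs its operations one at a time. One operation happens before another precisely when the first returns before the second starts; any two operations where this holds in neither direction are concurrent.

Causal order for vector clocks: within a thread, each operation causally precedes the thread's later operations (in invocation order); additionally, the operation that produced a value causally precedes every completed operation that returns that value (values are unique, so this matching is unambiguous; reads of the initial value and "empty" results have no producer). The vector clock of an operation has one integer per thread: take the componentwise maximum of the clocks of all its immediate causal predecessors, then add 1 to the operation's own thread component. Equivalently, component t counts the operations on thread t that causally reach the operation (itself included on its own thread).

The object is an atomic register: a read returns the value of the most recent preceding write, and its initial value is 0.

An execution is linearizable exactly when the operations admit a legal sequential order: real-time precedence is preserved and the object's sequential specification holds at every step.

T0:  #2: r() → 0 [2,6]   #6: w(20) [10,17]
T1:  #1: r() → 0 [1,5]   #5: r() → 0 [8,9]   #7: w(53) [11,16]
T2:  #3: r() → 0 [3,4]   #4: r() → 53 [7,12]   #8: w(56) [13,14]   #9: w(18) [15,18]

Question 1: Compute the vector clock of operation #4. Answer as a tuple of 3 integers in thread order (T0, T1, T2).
(0, 3, 2)

root op #3, invoked 3: fresh clock plus T2's own tick → (0, 0, 1)
root op #1, invoked 1: fresh clock plus T1's own tick → (0, 1, 0)
root op #2, invoked 2: fresh clock plus T0's own tick → (1, 0, 0)
merge at #5 (invoked 8): VC(#1)=(0, 1, 0), own-thread bump on T1 → (0, 2, 0)
merge at #6 (invoked 10): VC(#2)=(1, 0, 0), own-thread bump on T0 → (2, 0, 0)
merge at #7 (invoked 11): VC(#5)=(0, 2, 0), own-thread bump on T1 → (0, 3, 0)
merge at #4 (invoked 7): VC(#3)=(0, 0, 1), VC(#7)=(0, 3, 0), own-thread bump on T2 → (0, 3, 2)
merge at #8 (invoked 13): VC(#4)=(0, 3, 2), own-thread bump on T2 → (0, 3, 3)
merge at #9 (invoked 15): VC(#8)=(0, 3, 3), own-thread bump on T2 → (0, 3, 4)
target: VC(#4) = (0, 3, 2)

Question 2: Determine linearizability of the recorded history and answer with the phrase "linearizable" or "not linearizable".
linearizable

witness order: #1, #2, #3, #5, #6, #7, #4, #8, #9
step 1: #1 r() → 0 — value 0
step 2: #2 r() → 0 — value 0
step 3: #3 r() → 0 — value 0
step 4: #5 r() → 0 — value 0
step 5: #6 w(20) — value 20
step 6: #7 w(53) — value 53
step 7: #4 r() → 53 — value 53
step 8: #8 w(56) — value 56
step 9: #9 w(18) — value 18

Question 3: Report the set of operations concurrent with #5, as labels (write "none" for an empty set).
#4

#5 spans [8,9]: anything still running between times 8 and 9 counts as concurrent
#1 [1,5]: before
#2 [2,6]: before
#3 [3,4]: before
#4 [7,12]: concurrent
#6 [10,17]: after
#7 [11,16]: after
#8 [13,14]: after
#9 [15,18]: after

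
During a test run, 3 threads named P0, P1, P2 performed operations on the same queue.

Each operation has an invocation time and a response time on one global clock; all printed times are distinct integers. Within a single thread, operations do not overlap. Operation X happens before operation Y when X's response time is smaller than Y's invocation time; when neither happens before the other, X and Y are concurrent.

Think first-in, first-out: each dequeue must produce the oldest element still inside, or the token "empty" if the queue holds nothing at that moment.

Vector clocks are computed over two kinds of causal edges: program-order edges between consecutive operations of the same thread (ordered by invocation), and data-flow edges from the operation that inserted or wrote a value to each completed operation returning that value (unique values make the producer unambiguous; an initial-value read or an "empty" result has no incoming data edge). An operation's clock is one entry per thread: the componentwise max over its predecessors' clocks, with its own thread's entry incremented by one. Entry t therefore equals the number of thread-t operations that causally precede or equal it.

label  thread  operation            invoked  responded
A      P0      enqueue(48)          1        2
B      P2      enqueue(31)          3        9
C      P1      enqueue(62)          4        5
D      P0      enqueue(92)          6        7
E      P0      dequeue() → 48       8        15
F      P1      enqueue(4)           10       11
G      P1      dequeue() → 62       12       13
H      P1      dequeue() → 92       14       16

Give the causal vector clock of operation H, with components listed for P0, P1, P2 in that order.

(2, 4, 0)

root op B, invoked 3: fresh clock plus P2's own tick → (0, 0, 1)
root op C, invoked 4: fresh clock plus P1's own tick → (0, 1, 0)
root op A, invoked 1: fresh clock plus P0's own tick → (1, 0, 0)
VC(F, invoked at 10): max of VC(C)=(0, 1, 0), then +1 on thread P1 → (0, 2, 0)
VC(D, invoked at 6): max of VC(A)=(1, 0, 0), then +1 on thread P0 → (2, 0, 0)
VC(G, invoked at 12): max of VC(C)=(0, 1, 0), VC(F)=(0, 2, 0), then +1 on thread P1 → (0, 3, 0)
VC(E, invoked at 8): max of VC(A)=(1, 0, 0), VC(D)=(2, 0, 0), then +1 on thread P0 → (3, 0, 0)
VC(H, invoked at 14): max of VC(D)=(2, 0, 0), VC(G)=(0, 3, 0), then +1 on thread P1 → (2, 4, 0)
target: VC(H) = (2, 4, 0)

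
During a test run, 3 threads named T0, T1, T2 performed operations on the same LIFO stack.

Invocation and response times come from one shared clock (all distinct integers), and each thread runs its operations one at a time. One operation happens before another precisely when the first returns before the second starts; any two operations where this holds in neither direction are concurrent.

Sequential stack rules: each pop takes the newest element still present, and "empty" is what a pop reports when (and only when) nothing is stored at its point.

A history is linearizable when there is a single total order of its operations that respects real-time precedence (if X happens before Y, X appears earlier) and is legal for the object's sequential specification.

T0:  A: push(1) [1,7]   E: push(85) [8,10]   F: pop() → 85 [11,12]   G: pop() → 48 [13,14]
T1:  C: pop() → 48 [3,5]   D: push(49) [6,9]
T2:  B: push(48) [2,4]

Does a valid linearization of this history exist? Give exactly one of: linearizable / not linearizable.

events 1..13 are fine; event 14 — the response of G at time 14 — makes the prefix non-linearizable
the 7 completed operations admit 14 real-time orders; each fails the LIFO stack replay
for example A, B, C, D, E, F, G fails at step 7: G pop() → 48 is not legal there
for example A, B, C, E, D, F, G fails at step 6: F pop() → 85 is not legal there

not linearizable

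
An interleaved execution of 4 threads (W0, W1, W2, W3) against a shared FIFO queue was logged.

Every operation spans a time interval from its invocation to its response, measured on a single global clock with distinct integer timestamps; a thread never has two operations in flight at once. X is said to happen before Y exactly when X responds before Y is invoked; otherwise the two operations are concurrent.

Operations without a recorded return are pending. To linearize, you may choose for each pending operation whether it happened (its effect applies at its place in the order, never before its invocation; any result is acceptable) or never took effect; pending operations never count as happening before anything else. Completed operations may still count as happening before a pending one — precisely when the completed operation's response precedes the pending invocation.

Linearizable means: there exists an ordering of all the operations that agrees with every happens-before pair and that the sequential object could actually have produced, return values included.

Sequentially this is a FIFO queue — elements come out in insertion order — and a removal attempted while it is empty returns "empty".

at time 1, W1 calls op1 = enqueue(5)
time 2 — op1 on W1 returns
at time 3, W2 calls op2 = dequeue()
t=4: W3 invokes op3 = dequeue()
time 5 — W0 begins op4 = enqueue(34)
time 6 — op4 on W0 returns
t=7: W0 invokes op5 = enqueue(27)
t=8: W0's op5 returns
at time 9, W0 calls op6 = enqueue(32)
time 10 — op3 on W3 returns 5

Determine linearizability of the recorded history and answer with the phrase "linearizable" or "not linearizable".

linearizable

witness order: op1, op3, op2, op4, op5
after step 1 (op1 enqueue(5)): queue <5>
after step 2 (op3 dequeue() → 5): queue <>
after step 3 (op2 dequeue() (pending, included)): queue <>
after step 4 (op4 enqueue(34)): queue <34>
after step 5 (op5 enqueue(27)): queue <34,27>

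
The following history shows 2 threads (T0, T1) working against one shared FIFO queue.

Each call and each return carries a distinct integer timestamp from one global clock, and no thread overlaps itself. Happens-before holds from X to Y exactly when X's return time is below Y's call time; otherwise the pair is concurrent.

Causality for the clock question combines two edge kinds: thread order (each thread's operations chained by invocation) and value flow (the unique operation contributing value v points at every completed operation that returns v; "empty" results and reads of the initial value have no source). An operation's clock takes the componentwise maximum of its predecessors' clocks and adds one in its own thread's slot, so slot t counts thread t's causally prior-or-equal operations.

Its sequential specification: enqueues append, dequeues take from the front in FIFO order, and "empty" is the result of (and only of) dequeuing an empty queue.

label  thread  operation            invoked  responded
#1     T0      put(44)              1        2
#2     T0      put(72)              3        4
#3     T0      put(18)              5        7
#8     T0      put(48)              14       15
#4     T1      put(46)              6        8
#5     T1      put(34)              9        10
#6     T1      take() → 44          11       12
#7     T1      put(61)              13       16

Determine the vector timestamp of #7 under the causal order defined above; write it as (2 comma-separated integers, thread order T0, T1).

(1, 4)

root op #4, invoked 6: fresh clock plus T1's own tick → (0, 1)
root op #1, invoked 1: fresh clock plus T0's own tick → (1, 0)
#5 (invocation 9): componentwise max over VC(#4)=(0, 1), +1 at T1, giving (0, 2)
#2 (invocation 3): componentwise max over VC(#1)=(1, 0), +1 at T0, giving (2, 0)
#3 (invocation 5): componentwise max over VC(#2)=(2, 0), +1 at T0, giving (3, 0)
#6 (invocation 11): componentwise max over VC(#1)=(1, 0), VC(#5)=(0, 2), +1 at T1, giving (1, 3)
#8 (invocation 14): componentwise max over VC(#3)=(3, 0), +1 at T0, giving (4, 0)
#7 (invocation 13): componentwise max over VC(#6)=(1, 3), +1 at T1, giving (1, 4)
target: VC(#7) = (1, 4)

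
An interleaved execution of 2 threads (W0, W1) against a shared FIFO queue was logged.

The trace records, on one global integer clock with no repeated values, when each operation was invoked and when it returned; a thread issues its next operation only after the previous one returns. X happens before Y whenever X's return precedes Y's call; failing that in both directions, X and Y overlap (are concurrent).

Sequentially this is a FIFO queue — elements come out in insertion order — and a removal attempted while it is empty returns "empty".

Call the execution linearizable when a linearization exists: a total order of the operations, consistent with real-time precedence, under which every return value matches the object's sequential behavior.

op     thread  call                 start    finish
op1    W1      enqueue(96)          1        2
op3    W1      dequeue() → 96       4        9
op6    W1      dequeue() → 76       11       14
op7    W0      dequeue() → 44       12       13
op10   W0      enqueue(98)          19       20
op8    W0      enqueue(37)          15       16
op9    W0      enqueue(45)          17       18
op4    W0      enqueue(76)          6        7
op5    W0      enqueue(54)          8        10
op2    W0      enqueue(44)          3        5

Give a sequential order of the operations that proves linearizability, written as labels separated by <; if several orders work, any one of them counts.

op1 < op2 < op3 < op4 < op5 < op7 < op6 < op8 < op9 < op10

1. op1 enqueue(96), leaving queue <96>
2. op2 enqueue(44), leaving queue <96,44>
3. op3 dequeue() → 96, leaving queue <44>
4. op4 enqueue(76), leaving queue <44,76>
5. op5 enqueue(54), leaving queue <44,76,54>
6. op7 dequeue() → 44, leaving queue <76,54>
7. op6 dequeue() → 76, leaving queue <54>
8. op8 enqueue(37), leaving queue <54,37>
9. op9 enqueue(45), leaving queue <54,37,45>
10. op10 enqueue(98), leaving queue <54,37,45,98>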